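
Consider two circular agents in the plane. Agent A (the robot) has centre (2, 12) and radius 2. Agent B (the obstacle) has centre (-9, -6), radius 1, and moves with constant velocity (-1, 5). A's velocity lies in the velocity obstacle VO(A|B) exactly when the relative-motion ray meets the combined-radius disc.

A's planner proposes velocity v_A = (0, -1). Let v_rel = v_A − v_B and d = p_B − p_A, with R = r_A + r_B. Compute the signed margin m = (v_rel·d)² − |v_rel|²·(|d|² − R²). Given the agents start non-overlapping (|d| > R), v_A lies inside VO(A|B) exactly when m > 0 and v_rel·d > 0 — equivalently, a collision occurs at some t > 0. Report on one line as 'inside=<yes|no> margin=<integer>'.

d = (-11, -18),  |d|² = 445;  R = 2+1 = 3,  c = 445−3² = 436
v_rel = (1, -6),  |v_rel|² = 37;  v_rel·d = (1)·(-11) + (-6)·(-18) = 97
37·t² − 194·t + 436 = 0  ⇒  m = 97² − 37·436 = -6723
m = -6723 < 0,  v_rel·d = 97 > 0  ⇒  outside

inside=no margin=-6723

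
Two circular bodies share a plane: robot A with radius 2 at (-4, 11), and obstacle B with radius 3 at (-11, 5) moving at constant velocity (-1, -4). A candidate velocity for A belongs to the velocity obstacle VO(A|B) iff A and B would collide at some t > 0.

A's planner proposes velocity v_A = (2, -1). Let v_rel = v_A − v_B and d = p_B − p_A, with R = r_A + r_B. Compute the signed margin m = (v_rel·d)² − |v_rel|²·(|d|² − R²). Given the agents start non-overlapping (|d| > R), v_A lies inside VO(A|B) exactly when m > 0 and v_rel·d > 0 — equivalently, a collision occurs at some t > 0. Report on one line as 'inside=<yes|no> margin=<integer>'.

d = (-7, -6),  |d|² = 85;  R = 2+3 = 5,  c = 85−5² = 60
v_rel = (3, 3),  |v_rel|² = 18;  v_rel·d = (3)·(-7) + (3)·(-6) = -39
18·t² + 78·t + 60 = 0  ⇒  m = (-39)² − 18·60 = 441
m = 441 > 0,  v_rel·d = -39 < 0  ⇒  outside

inside=no margin=441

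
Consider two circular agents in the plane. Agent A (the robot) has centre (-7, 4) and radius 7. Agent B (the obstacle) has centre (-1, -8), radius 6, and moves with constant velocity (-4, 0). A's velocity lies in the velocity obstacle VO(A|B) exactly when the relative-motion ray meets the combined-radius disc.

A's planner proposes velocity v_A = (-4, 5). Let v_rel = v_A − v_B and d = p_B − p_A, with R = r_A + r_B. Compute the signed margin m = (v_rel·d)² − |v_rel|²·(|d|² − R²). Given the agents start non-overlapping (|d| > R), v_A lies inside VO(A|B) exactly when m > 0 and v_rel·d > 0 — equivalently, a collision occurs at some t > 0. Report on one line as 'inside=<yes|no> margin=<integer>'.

d = (6, -12),  |d|² = 180;  R = 7+6 = 13,  c = 180−13² = 11
v_rel = (0, 5),  |v_rel|² = 25;  v_rel·d = (0)·(6) + (5)·(-12) = -60
25·t² + 120·t + 11 = 0  ⇒  m = (-60)² − 25·11 = 3325
m = 3325 > 0,  v_rel·d = -60 < 0  ⇒  outside

inside=no margin=3325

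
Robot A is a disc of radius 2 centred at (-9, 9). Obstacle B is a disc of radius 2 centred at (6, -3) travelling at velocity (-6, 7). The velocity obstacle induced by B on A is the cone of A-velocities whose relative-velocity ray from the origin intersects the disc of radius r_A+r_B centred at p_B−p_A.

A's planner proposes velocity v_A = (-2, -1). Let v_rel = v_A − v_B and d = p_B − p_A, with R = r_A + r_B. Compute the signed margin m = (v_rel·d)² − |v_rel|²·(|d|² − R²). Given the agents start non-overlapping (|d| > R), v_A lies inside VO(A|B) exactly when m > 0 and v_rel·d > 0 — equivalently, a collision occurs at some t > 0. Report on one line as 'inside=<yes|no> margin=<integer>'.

d = (15, -12),  |d|² = 369;  R = 2+2 = 4,  c = 369−4² = 353
v_rel = (4, -8),  |v_rel|² = 80;  v_rel·d = (4)·(15) + (-8)·(-12) = 156
80·t² − 312·t + 353 = 0  ⇒  m = 156² − 80·353 = -3904
m = -3904 < 0,  v_rel·d = 156 > 0  ⇒  outside

inside=no margin=-3904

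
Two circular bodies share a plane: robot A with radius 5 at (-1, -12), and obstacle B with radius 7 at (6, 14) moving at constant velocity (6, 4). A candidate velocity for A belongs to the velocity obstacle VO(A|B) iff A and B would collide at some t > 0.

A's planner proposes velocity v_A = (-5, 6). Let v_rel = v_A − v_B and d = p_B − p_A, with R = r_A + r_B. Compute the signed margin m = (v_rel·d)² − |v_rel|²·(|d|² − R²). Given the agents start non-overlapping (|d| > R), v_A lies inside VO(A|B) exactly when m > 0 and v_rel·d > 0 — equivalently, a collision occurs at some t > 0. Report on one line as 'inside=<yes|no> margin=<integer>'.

d = (7, 26),  |d|² = 725;  R = 5+7 = 12,  c = 725−12² = 581
v_rel = (-11, 2),  |v_rel|² = 125;  v_rel·d = (-11)·(7) + (2)·(26) = -25
125·t² + 50·t + 581 = 0  ⇒  m = (-25)² − 125·581 = -72000
m = -72000 < 0,  v_rel·d = -25 < 0  ⇒  outside

inside=no margin=-72000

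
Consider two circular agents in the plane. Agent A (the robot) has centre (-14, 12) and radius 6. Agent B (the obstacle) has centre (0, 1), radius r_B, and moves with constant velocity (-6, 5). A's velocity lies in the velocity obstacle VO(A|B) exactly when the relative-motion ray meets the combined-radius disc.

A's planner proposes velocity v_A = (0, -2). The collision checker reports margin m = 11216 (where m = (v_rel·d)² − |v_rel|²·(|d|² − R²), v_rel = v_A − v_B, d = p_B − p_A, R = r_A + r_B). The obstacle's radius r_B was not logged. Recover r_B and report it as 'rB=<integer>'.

m = 11216
d = (14, -11);  v_rel = (6, -7),  |v_rel|² = 85
v_rel×d = (6)·(-11) − (-7)·(14) = 32
since m = R²·85 − 32²:  R² = (1024 + 11216) / 85 = 144
R = √144 = 12  ⇒  r_B = 12 − 6 = 6

rB=6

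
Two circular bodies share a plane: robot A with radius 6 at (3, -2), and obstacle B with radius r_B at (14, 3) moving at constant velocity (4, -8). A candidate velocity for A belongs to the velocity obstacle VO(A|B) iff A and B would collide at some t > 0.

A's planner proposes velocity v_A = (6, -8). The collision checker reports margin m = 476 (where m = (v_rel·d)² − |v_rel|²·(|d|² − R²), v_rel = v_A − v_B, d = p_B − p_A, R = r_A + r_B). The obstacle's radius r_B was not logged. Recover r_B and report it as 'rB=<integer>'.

m = 476
d = (11, 5);  v_rel = (2, 0),  |v_rel|² = 4
v_rel×d = (2)·(5) − (0)·(11) = 10
since m = R²·4 − 10²:  R² = (100 + 476) / 4 = 144
R = √144 = 12  ⇒  r_B = 12 − 6 = 6

rB=6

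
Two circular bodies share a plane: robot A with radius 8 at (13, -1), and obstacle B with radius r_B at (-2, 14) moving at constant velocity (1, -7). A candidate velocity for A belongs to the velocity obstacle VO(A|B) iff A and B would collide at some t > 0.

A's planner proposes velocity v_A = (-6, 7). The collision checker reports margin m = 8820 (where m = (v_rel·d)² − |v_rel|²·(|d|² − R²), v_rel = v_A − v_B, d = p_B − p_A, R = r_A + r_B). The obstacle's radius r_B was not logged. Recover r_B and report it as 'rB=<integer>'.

m = 8820
d = (-15, 15);  v_rel = (-7, 14),  |v_rel|² = 245
v_rel×d = (-7)·(15) − (14)·(-15) = 105
since m = R²·245 − 105²:  R² = (11025 + 8820) / 245 = 81
R = √81 = 9  ⇒  r_B = 9 − 8 = 1

rB=1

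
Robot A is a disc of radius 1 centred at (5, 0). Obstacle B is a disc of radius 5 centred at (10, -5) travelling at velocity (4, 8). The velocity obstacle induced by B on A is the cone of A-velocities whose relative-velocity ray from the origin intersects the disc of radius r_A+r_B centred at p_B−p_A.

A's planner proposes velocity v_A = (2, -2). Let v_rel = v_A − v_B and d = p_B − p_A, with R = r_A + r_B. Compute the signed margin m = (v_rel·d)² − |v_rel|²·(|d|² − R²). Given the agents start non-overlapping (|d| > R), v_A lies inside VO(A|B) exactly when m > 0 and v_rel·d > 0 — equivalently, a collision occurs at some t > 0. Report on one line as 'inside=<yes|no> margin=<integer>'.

d = (5, -5),  |d|² = 50;  R = 1+5 = 6,  c = 50−6² = 14
v_rel = (-2, -10),  |v_rel|² = 104;  v_rel·d = (-2)·(5) + (-10)·(-5) = 40
104·t² − 80·t + 14 = 0  ⇒  m = 40² − 104·14 = 144
m = 144 > 0,  v_rel·d = 40 > 0  ⇒  inside

inside=yes margin=144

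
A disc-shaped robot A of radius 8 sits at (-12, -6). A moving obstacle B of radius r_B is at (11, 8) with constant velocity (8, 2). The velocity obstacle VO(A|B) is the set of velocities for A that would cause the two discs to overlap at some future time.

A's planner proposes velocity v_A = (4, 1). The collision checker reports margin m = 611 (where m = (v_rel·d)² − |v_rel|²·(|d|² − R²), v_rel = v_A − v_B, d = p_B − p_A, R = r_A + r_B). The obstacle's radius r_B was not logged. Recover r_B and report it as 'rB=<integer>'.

m = 611
d = (23, 14);  v_rel = (-4, -1),  |v_rel|² = 17
v_rel×d = (-4)·(14) − (-1)·(23) = -33
since m = R²·17 − (-33)²:  R² = (1089 + 611) / 17 = 100
R = √100 = 10  ⇒  r_B = 10 − 8 = 2

rB=2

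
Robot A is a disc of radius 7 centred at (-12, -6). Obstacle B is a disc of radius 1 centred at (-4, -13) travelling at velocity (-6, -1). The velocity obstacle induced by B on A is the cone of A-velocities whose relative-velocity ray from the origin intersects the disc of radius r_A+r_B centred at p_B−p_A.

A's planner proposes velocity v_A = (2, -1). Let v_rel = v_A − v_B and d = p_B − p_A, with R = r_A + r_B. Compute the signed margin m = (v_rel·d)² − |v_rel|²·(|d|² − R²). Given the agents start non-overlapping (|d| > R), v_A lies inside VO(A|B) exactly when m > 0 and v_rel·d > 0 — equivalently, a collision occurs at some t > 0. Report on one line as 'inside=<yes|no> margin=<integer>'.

d = (8, -7),  |d|² = 113;  R = 7+1 = 8,  c = 113−8² = 49
v_rel = (8, 0),  |v_rel|² = 64;  v_rel·d = (8)·(8) + (0)·(-7) = 64
64·t² − 128·t + 49 = 0  ⇒  m = 64² − 64·49 = 960
m = 960 > 0,  v_rel·d = 64 > 0  ⇒  inside

inside=yes margin=960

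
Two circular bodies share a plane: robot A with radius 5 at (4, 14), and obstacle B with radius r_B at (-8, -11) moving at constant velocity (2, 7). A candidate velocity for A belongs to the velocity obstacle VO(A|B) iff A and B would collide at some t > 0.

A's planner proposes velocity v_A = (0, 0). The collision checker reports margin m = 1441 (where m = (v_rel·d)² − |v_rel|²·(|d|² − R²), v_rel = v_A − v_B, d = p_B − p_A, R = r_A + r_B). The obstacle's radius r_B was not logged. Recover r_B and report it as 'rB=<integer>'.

m = 1441
d = (-12, -25);  v_rel = (-2, -7),  |v_rel|² = 53
v_rel×d = (-2)·(-25) − (-7)·(-12) = -34
since m = R²·53 − (-34)²:  R² = (1156 + 1441) / 53 = 49
R = √49 = 7  ⇒  r_B = 7 − 5 = 2

rB=2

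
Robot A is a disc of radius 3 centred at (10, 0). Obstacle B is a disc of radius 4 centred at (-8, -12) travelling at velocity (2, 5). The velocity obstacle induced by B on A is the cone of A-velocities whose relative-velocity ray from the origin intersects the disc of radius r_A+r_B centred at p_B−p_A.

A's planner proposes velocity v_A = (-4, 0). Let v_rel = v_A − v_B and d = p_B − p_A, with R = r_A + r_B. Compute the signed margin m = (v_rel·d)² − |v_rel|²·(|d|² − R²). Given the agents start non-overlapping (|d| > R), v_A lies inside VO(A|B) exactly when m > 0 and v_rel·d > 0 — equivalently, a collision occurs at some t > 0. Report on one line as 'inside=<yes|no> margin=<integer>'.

d = (-18, -12),  |d|² = 468;  R = 3+4 = 7,  c = 468−7² = 419
v_rel = (-6, -5),  |v_rel|² = 61;  v_rel·d = (-6)·(-18) + (-5)·(-12) = 168
61·t² − 336·t + 419 = 0  ⇒  m = 168² − 61·419 = 2665
m = 2665 > 0,  v_rel·d = 168 > 0  ⇒  inside

inside=yes margin=2665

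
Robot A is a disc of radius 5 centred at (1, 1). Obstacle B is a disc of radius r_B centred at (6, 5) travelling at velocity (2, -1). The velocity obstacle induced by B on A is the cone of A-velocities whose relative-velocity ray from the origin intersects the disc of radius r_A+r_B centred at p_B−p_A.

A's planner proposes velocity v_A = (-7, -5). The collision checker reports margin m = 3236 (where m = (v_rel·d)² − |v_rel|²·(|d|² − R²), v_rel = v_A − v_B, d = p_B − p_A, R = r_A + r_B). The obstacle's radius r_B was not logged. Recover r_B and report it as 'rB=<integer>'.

m = 3236
d = (5, 4);  v_rel = (-9, -4),  |v_rel|² = 97
v_rel×d = (-9)·(4) − (-4)·(5) = -16
since m = R²·97 − (-16)²:  R² = (256 + 3236) / 97 = 36
R = √36 = 6  ⇒  r_B = 6 − 5 = 1

rB=1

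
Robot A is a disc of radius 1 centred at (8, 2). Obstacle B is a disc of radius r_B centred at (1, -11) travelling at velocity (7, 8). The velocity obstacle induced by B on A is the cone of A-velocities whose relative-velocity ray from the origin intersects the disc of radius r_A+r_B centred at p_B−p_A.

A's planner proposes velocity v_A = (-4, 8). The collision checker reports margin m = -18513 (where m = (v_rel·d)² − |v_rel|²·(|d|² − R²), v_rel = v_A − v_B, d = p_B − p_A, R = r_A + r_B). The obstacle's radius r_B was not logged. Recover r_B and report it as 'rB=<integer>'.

m = -18513
d = (-7, -13);  v_rel = (-11, 0),  |v_rel|² = 121
v_rel×d = (-11)·(-13) − (0)·(-7) = 143
since m = R²·121 − 143²:  R² = (20449 + -18513) / 121 = 16
R = √16 = 4  ⇒  r_B = 4 − 1 = 3

rB=3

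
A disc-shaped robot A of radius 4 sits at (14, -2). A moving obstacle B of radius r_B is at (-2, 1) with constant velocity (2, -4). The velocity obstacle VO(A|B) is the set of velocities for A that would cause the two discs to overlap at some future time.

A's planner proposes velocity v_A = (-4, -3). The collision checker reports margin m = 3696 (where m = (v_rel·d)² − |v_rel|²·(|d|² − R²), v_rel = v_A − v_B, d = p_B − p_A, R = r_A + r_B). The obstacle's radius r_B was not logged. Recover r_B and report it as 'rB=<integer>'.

m = 3696
d = (-16, 3);  v_rel = (-6, 1),  |v_rel|² = 37
v_rel×d = (-6)·(3) − (1)·(-16) = -2
since m = R²·37 − (-2)²:  R² = (4 + 3696) / 37 = 100
R = √100 = 10  ⇒  r_B = 10 − 4 = 6

rB=6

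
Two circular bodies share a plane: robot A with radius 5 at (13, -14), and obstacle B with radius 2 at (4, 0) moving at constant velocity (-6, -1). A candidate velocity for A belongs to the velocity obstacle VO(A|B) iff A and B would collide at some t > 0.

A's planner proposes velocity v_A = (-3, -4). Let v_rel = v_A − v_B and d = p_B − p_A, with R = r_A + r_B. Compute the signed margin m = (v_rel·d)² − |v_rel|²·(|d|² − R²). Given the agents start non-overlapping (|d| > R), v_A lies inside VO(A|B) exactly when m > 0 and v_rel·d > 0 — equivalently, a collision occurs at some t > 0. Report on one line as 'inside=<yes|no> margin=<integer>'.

d = (-9, 14),  |d|² = 277;  R = 5+2 = 7,  c = 277−7² = 228
v_rel = (3, -3),  |v_rel|² = 18;  v_rel·d = (3)·(-9) + (-3)·(14) = -69
18·t² + 138·t + 228 = 0  ⇒  m = (-69)² − 18·228 = 657
m = 657 > 0,  v_rel·d = -69 < 0  ⇒  outside

inside=no margin=657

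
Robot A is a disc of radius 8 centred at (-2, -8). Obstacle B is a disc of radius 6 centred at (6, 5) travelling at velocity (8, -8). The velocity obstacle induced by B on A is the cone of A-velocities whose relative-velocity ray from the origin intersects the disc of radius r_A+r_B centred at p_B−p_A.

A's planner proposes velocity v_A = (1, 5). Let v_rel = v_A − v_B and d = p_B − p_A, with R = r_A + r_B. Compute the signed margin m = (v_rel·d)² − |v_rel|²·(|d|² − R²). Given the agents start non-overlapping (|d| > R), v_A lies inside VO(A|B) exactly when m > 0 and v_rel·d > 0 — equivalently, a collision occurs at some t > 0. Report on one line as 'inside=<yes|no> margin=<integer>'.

d = (8, 13),  |d|² = 233;  R = 8+6 = 14,  c = 233−14² = 37
v_rel = (-7, 13),  |v_rel|² = 218;  v_rel·d = (-7)·(8) + (13)·(13) = 113
218·t² − 226·t + 37 = 0  ⇒  m = 113² − 218·37 = 4703
m = 4703 > 0,  v_rel·d = 113 > 0  ⇒  inside

inside=yes margin=4703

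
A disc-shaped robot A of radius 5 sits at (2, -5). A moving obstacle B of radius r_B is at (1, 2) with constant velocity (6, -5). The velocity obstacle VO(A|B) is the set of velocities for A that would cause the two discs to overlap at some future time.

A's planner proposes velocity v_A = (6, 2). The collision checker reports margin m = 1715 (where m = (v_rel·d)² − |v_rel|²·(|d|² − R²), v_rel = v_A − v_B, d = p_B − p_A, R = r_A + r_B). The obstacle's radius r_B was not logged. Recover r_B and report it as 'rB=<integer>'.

m = 1715
d = (-1, 7);  v_rel = (0, 7),  |v_rel|² = 49
v_rel×d = (0)·(7) − (7)·(-1) = 7
since m = R²·49 − 7²:  R² = (49 + 1715) / 49 = 36
R = √36 = 6  ⇒  r_B = 6 − 5 = 1

rB=1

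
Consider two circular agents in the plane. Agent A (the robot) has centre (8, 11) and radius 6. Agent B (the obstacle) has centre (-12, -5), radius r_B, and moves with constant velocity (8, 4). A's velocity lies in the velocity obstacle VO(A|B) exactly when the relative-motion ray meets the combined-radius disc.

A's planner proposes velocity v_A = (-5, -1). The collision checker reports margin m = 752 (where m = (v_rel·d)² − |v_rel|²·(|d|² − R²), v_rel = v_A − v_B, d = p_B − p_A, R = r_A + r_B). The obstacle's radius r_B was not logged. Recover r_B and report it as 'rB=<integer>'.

m = 752
d = (-20, -16);  v_rel = (-13, -5),  |v_rel|² = 194
v_rel×d = (-13)·(-16) − (-5)·(-20) = 108
since m = R²·194 − 108²:  R² = (11664 + 752) / 194 = 64
R = √64 = 8  ⇒  r_B = 8 − 6 = 2

rB=2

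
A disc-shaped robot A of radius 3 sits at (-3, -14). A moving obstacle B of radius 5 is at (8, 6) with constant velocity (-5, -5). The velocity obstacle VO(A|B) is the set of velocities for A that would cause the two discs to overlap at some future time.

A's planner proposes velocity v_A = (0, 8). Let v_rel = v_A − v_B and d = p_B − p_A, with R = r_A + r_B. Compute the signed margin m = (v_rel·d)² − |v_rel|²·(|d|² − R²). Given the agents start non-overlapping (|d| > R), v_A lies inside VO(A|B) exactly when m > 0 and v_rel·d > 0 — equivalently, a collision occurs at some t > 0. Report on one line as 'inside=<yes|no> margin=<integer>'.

d = (11, 20),  |d|² = 521;  R = 3+5 = 8,  c = 521−8² = 457
v_rel = (5, 13),  |v_rel|² = 194;  v_rel·d = (5)·(11) + (13)·(20) = 315
194·t² − 630·t + 457 = 0  ⇒  m = 315² − 194·457 = 10567
m = 10567 > 0,  v_rel·d = 315 > 0  ⇒  inside

inside=yes margin=10567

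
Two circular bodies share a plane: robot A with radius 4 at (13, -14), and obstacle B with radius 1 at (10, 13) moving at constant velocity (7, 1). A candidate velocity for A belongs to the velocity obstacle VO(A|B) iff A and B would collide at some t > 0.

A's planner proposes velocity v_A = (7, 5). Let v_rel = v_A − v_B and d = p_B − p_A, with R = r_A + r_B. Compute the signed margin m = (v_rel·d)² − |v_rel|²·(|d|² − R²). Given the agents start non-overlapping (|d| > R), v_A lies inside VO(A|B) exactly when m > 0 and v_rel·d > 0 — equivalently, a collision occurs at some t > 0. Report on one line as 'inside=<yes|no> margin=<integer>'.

d = (-3, 27),  |d|² = 738;  R = 4+1 = 5,  c = 738−5² = 713
v_rel = (0, 4),  |v_rel|² = 16;  v_rel·d = (0)·(-3) + (4)·(27) = 108
16·t² − 216·t + 713 = 0  ⇒  m = 108² − 16·713 = 256
m = 256 > 0,  v_rel·d = 108 > 0  ⇒  inside

inside=yes margin=256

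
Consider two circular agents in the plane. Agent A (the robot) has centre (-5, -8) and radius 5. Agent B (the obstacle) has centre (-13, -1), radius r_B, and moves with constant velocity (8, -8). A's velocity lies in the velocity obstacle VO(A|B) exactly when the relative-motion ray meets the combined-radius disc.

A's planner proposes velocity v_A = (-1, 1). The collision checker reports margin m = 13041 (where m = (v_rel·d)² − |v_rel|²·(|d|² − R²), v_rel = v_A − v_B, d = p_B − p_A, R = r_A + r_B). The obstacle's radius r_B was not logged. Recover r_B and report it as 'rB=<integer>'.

m = 13041
d = (-8, 7);  v_rel = (-9, 9),  |v_rel|² = 162
v_rel×d = (-9)·(7) − (9)·(-8) = 9
since m = R²·162 − 9²:  R² = (81 + 13041) / 162 = 81
R = √81 = 9  ⇒  r_B = 9 − 5 = 4

rB=4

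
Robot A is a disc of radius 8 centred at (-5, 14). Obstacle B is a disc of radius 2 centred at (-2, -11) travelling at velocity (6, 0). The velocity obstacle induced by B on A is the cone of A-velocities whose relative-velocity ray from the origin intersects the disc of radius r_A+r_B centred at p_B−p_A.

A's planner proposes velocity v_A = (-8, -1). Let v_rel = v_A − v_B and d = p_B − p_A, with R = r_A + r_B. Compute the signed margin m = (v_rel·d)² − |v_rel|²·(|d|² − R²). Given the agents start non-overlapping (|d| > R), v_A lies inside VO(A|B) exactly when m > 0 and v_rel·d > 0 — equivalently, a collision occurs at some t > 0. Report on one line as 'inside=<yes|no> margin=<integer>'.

d = (3, -25),  |d|² = 634;  R = 8+2 = 10,  c = 634−10² = 534
v_rel = (-14, -1),  |v_rel|² = 197;  v_rel·d = (-14)·(3) + (-1)·(-25) = -17
197·t² + 34·t + 534 = 0  ⇒  m = (-17)² − 197·534 = -104909
m = -104909 < 0,  v_rel·d = -17 < 0  ⇒  outside

inside=no margin=-104909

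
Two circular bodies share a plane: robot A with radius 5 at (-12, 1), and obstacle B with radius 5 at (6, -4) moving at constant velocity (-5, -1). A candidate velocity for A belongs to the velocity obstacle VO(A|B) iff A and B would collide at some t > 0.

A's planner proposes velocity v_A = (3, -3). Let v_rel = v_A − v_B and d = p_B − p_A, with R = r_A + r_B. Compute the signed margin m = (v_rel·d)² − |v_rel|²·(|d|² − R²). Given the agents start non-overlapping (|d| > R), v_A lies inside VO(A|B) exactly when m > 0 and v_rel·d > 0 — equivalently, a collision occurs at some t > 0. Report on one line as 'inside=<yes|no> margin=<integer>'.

d = (18, -5),  |d|² = 349;  R = 5+5 = 10,  c = 349−10² = 249
v_rel = (8, -2),  |v_rel|² = 68;  v_rel·d = (8)·(18) + (-2)·(-5) = 154
68·t² − 308·t + 249 = 0  ⇒  m = 154² − 68·249 = 6784
m = 6784 > 0,  v_rel·d = 154 > 0  ⇒  inside

inside=yes margin=6784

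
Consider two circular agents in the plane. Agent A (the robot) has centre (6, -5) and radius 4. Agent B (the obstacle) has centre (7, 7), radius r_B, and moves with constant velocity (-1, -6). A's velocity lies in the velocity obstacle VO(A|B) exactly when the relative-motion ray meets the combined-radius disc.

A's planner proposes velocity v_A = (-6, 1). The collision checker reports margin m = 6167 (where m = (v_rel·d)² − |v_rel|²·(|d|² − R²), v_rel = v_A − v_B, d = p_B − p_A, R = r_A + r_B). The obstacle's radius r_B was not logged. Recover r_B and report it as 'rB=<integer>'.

m = 6167
d = (1, 12);  v_rel = (-5, 7),  |v_rel|² = 74
v_rel×d = (-5)·(12) − (7)·(1) = -67
since m = R²·74 − (-67)²:  R² = (4489 + 6167) / 74 = 144
R = √144 = 12  ⇒  r_B = 12 − 4 = 8

rB=8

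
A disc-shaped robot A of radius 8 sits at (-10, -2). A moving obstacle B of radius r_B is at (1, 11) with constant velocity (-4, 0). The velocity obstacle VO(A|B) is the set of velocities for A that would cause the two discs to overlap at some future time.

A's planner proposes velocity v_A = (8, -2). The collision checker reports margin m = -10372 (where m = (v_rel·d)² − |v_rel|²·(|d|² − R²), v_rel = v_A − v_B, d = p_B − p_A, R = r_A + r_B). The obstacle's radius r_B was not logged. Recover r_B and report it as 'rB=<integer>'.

m = -10372
d = (11, 13);  v_rel = (12, -2),  |v_rel|² = 148
v_rel×d = (12)·(13) − (-2)·(11) = 178
since m = R²·148 − 178²:  R² = (31684 + -10372) / 148 = 144
R = √144 = 12  ⇒  r_B = 12 − 8 = 4

rB=4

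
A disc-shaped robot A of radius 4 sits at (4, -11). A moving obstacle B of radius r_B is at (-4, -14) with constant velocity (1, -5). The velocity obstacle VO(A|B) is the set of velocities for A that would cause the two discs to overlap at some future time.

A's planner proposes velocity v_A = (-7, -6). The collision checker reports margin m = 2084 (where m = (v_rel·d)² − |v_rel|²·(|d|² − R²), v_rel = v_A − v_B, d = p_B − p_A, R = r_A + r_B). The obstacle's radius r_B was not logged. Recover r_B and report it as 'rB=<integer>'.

m = 2084
d = (-8, -3);  v_rel = (-8, -1),  |v_rel|² = 65
v_rel×d = (-8)·(-3) − (-1)·(-8) = 16
since m = R²·65 − 16²:  R² = (256 + 2084) / 65 = 36
R = √36 = 6  ⇒  r_B = 6 − 4 = 2

rB=2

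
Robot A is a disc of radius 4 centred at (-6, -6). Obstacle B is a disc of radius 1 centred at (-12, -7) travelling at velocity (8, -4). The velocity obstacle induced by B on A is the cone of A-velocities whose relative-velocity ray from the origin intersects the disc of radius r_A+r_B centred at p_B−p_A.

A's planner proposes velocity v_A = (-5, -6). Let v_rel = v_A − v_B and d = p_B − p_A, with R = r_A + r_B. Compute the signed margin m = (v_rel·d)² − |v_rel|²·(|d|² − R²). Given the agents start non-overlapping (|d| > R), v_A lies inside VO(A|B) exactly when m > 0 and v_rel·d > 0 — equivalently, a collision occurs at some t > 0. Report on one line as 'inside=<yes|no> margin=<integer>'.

d = (-6, -1),  |d|² = 37;  R = 4+1 = 5,  c = 37−5² = 12
v_rel = (-13, -2),  |v_rel|² = 173;  v_rel·d = (-13)·(-6) + (-2)·(-1) = 80
173·t² − 160·t + 12 = 0  ⇒  m = 80² − 173·12 = 4324
m = 4324 > 0,  v_rel·d = 80 > 0  ⇒  inside

inside=yes margin=4324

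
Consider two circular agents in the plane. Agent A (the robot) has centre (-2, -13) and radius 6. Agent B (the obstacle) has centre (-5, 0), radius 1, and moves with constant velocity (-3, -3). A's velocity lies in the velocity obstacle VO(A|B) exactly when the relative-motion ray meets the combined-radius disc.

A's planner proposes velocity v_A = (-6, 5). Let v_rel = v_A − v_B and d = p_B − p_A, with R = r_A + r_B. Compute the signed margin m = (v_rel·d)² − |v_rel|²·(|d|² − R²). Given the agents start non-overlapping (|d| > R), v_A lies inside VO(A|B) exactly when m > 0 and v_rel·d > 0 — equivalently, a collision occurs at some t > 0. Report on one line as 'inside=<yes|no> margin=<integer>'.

d = (-3, 13),  |d|² = 178;  R = 6+1 = 7,  c = 178−7² = 129
v_rel = (-3, 8),  |v_rel|² = 73;  v_rel·d = (-3)·(-3) + (8)·(13) = 113
73·t² − 226·t + 129 = 0  ⇒  m = 113² − 73·129 = 3352
m = 3352 > 0,  v_rel·d = 113 > 0  ⇒  inside

inside=yes margin=3352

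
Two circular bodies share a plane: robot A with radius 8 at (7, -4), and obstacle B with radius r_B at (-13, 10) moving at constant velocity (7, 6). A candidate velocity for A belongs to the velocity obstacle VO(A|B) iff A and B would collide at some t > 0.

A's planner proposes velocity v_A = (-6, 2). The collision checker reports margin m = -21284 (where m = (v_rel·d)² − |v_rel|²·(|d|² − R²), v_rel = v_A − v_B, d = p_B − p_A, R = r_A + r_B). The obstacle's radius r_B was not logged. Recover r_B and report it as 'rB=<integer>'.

m = -21284
d = (-20, 14);  v_rel = (-13, -4),  |v_rel|² = 185
v_rel×d = (-13)·(14) − (-4)·(-20) = -262
since m = R²·185 − (-262)²:  R² = (68644 + -21284) / 185 = 256
R = √256 = 16  ⇒  r_B = 16 − 8 = 8

rB=8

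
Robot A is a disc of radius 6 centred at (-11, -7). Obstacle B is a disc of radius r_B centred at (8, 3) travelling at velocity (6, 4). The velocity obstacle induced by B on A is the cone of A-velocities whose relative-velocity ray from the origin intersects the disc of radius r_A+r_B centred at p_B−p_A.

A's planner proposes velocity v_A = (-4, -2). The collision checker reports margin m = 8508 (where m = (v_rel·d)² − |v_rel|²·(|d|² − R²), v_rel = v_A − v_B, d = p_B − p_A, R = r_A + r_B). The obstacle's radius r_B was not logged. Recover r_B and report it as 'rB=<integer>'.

m = 8508
d = (19, 10);  v_rel = (-10, -6),  |v_rel|² = 136
v_rel×d = (-10)·(10) − (-6)·(19) = 14
since m = R²·136 − 14²:  R² = (196 + 8508) / 136 = 64
R = √64 = 8  ⇒  r_B = 8 − 6 = 2

rB=2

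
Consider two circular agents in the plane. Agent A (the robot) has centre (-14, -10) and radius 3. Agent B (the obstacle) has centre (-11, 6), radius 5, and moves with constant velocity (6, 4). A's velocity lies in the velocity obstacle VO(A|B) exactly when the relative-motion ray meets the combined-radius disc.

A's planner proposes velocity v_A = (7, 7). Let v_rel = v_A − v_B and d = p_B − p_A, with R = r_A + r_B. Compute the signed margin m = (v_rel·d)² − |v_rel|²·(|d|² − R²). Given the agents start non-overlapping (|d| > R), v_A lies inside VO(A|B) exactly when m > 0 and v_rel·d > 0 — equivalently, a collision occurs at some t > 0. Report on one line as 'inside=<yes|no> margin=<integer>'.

d = (3, 16),  |d|² = 265;  R = 3+5 = 8,  c = 265−8² = 201
v_rel = (1, 3),  |v_rel|² = 10;  v_rel·d = (1)·(3) + (3)·(16) = 51
10·t² − 102·t + 201 = 0  ⇒  m = 51² − 10·201 = 591
m = 591 > 0,  v_rel·d = 51 > 0  ⇒  inside

inside=yes margin=591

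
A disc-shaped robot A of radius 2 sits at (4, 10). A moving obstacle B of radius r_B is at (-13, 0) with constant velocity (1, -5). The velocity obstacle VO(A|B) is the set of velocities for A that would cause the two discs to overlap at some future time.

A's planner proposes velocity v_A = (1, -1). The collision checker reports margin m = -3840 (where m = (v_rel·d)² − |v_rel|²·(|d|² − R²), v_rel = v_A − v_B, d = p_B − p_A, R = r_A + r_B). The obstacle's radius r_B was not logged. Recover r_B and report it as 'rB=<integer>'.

m = -3840
d = (-17, -10);  v_rel = (0, 4),  |v_rel|² = 16
v_rel×d = (0)·(-10) − (4)·(-17) = 68
since m = R²·16 − 68²:  R² = (4624 + -3840) / 16 = 49
R = √49 = 7  ⇒  r_B = 7 − 2 = 5

rB=5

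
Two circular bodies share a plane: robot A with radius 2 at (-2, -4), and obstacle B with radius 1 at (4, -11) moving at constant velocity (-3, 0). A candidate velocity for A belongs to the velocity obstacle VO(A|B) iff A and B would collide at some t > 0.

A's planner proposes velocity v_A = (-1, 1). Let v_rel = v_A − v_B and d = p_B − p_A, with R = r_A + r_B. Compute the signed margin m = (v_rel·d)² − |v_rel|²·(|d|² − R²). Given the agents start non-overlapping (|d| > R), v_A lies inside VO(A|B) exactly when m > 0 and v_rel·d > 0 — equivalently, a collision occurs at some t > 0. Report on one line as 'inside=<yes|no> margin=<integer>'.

d = (6, -7),  |d|² = 85;  R = 2+1 = 3,  c = 85−3² = 76
v_rel = (2, 1),  |v_rel|² = 5;  v_rel·d = (2)·(6) + (1)·(-7) = 5
5·t² − 10·t + 76 = 0  ⇒  m = 5² − 5·76 = -355
m = -355 < 0,  v_rel·d = 5 > 0  ⇒  outside

inside=no margin=-355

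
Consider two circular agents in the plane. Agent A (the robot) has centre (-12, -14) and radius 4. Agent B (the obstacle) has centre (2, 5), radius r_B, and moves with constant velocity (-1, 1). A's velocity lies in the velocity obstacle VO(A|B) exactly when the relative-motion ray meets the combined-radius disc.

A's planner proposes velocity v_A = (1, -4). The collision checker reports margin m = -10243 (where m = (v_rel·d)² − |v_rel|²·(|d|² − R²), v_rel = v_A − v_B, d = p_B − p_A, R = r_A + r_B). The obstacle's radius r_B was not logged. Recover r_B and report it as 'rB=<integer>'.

m = -10243
d = (14, 19);  v_rel = (2, -5),  |v_rel|² = 29
v_rel×d = (2)·(19) − (-5)·(14) = 108
since m = R²·29 − 108²:  R² = (11664 + -10243) / 29 = 49
R = √49 = 7  ⇒  r_B = 7 − 4 = 3

rB=3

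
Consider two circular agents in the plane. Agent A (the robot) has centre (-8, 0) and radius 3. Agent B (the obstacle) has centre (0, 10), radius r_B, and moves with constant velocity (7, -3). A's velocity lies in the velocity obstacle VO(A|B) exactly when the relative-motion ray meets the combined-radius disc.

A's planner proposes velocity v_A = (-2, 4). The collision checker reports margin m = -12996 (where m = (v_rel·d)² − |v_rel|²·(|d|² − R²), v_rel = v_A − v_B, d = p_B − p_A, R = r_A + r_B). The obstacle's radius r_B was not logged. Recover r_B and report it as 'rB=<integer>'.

m = -12996
d = (8, 10);  v_rel = (-9, 7),  |v_rel|² = 130
v_rel×d = (-9)·(10) − (7)·(8) = -146
since m = R²·130 − (-146)²:  R² = (21316 + -12996) / 130 = 64
R = √64 = 8  ⇒  r_B = 8 − 3 = 5

rB=5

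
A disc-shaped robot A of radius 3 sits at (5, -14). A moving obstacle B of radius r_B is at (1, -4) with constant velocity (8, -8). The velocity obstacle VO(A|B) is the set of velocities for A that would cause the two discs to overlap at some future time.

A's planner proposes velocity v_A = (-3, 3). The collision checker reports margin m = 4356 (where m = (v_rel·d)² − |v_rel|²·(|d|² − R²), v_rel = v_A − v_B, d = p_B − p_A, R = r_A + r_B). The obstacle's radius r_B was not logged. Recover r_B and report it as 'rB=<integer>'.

m = 4356
d = (-4, 10);  v_rel = (-11, 11),  |v_rel|² = 242
v_rel×d = (-11)·(10) − (11)·(-4) = -66
since m = R²·242 − (-66)²:  R² = (4356 + 4356) / 242 = 36
R = √36 = 6  ⇒  r_B = 6 − 3 = 3

rB=3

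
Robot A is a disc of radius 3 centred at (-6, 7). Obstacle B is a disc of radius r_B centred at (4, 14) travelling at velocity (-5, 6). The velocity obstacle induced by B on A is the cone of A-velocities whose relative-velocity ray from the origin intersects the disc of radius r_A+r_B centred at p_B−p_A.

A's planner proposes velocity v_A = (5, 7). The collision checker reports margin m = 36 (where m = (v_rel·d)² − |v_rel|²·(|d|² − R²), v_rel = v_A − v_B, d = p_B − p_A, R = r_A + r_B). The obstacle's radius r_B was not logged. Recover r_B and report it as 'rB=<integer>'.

m = 36
d = (10, 7);  v_rel = (10, 1),  |v_rel|² = 101
v_rel×d = (10)·(7) − (1)·(10) = 60
since m = R²·101 − 60²:  R² = (3600 + 36) / 101 = 36
R = √36 = 6  ⇒  r_B = 6 − 3 = 3

rB=3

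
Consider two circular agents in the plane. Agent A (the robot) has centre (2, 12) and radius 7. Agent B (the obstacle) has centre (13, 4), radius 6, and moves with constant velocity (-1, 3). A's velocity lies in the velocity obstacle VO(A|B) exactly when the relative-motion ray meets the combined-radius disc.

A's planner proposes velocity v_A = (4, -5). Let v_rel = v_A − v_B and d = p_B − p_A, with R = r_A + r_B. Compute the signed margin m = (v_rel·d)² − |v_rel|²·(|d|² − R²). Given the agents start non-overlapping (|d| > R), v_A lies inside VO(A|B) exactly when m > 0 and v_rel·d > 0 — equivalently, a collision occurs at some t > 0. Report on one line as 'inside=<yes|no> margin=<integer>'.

d = (11, -8),  |d|² = 185;  R = 7+6 = 13,  c = 185−13² = 16
v_rel = (5, -8),  |v_rel|² = 89;  v_rel·d = (5)·(11) + (-8)·(-8) = 119
89·t² − 238·t + 16 = 0  ⇒  m = 119² − 89·16 = 12737
m = 12737 > 0,  v_rel·d = 119 > 0  ⇒  inside

inside=yes margin=12737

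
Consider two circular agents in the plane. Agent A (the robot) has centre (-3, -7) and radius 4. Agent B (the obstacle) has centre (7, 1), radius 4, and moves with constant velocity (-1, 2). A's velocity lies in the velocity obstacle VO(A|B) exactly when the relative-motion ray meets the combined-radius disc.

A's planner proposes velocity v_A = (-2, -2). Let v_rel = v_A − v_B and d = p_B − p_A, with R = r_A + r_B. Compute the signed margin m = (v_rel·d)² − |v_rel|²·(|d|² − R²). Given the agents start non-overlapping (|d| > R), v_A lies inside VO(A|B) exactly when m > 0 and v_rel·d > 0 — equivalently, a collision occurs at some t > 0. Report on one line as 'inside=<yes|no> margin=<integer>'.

d = (10, 8),  |d|² = 164;  R = 4+4 = 8,  c = 164−8² = 100
v_rel = (-1, -4),  |v_rel|² = 17;  v_rel·d = (-1)·(10) + (-4)·(8) = -42
17·t² + 84·t + 100 = 0  ⇒  m = (-42)² − 17·100 = 64
m = 64 > 0,  v_rel·d = -42 < 0  ⇒  outside

inside=no margin=64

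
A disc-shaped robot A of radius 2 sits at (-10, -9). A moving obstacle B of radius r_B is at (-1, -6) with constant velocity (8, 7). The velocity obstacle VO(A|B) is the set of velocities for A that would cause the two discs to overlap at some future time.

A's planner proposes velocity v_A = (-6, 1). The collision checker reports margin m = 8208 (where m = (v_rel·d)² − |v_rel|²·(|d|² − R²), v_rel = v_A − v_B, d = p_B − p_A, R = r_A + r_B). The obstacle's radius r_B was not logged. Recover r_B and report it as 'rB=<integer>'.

m = 8208
d = (9, 3);  v_rel = (-14, -6),  |v_rel|² = 232
v_rel×d = (-14)·(3) − (-6)·(9) = 12
since m = R²·232 − 12²:  R² = (144 + 8208) / 232 = 36
R = √36 = 6  ⇒  r_B = 6 − 2 = 4

rB=4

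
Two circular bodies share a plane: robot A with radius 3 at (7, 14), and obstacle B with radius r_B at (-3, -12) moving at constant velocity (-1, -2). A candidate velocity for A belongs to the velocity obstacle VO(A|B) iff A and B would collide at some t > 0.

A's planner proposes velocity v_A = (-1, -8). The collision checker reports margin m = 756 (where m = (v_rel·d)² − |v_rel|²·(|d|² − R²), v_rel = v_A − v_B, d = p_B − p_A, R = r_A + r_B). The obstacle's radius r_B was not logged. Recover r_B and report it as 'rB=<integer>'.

m = 756
d = (-10, -26);  v_rel = (0, -6),  |v_rel|² = 36
v_rel×d = (0)·(-26) − (-6)·(-10) = -60
since m = R²·36 − (-60)²:  R² = (3600 + 756) / 36 = 121
R = √121 = 11  ⇒  r_B = 11 − 3 = 8

rB=8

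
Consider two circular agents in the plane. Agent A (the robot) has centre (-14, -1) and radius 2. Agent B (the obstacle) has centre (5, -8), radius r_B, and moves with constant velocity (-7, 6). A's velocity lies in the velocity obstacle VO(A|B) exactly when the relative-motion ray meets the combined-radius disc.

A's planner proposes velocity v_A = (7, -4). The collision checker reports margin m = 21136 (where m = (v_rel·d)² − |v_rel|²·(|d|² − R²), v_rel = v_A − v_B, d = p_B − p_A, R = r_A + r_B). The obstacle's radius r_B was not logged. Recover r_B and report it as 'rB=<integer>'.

m = 21136
d = (19, -7);  v_rel = (14, -10),  |v_rel|² = 296
v_rel×d = (14)·(-7) − (-10)·(19) = 92
since m = R²·296 − 92²:  R² = (8464 + 21136) / 296 = 100
R = √100 = 10  ⇒  r_B = 10 − 2 = 8

rB=8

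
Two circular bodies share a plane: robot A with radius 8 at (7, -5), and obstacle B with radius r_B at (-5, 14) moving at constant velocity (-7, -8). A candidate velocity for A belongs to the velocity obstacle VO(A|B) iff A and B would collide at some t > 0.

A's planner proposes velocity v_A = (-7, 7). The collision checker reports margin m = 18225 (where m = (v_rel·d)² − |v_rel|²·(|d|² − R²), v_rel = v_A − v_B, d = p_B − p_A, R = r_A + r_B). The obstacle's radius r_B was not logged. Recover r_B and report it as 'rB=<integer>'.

m = 18225
d = (-12, 19);  v_rel = (0, 15),  |v_rel|² = 225
v_rel×d = (0)·(19) − (15)·(-12) = 180
since m = R²·225 − 180²:  R² = (32400 + 18225) / 225 = 225
R = √225 = 15  ⇒  r_B = 15 − 8 = 7

rB=7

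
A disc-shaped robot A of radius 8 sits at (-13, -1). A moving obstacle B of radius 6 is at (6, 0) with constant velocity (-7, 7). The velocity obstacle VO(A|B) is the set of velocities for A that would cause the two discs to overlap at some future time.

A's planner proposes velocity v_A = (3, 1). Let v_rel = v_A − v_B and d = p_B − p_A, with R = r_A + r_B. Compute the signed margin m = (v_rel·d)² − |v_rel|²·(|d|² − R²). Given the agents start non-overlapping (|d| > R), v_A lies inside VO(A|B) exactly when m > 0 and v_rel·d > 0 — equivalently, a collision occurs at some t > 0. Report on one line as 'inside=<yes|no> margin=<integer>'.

d = (19, 1),  |d|² = 362;  R = 8+6 = 14,  c = 362−14² = 166
v_rel = (10, -6),  |v_rel|² = 136;  v_rel·d = (10)·(19) + (-6)·(1) = 184
136·t² − 368·t + 166 = 0  ⇒  m = 184² − 136·166 = 11280
m = 11280 > 0,  v_rel·d = 184 > 0  ⇒  inside

inside=yes margin=11280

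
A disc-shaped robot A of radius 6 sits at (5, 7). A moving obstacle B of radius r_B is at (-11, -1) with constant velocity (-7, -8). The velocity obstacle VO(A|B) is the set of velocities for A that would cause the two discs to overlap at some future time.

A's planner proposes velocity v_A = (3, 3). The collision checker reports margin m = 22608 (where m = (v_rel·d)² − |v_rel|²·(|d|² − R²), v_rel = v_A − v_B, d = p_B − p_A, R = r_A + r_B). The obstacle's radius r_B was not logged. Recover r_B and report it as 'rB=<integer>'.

m = 22608
d = (-16, -8);  v_rel = (10, 11),  |v_rel|² = 221
v_rel×d = (10)·(-8) − (11)·(-16) = 96
since m = R²·221 − 96²:  R² = (9216 + 22608) / 221 = 144
R = √144 = 12  ⇒  r_B = 12 − 6 = 6

rB=6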